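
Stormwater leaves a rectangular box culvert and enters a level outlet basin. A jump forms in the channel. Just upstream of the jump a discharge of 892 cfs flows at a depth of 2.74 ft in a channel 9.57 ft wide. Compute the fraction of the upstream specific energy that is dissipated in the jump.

ΔE/E₁ = 0.345 (34.5%)

q = Q/b = 892/9.57 = 93.2 ft²/s; V₁ = q/y₁ = 34.0 ft/s. Fr₁ = V₁/√(g·y₁) = 3.62.
Sequent-depth ratio: y₂/y₁ = ½[√(1 + 8Fr₁²) − 1] = ½[√105.9 − 1] = 4.65.
y₂ = 4.65 × 2.74 = 12.7 ft.
E₁ = y₁ + V₁²/2g = 20.7 ft. ΔE = (y₂ − y₁)³/(4y₁y₂) = 7.15 ft. ΔE/E₁ = 7.15/20.7 = 0.345.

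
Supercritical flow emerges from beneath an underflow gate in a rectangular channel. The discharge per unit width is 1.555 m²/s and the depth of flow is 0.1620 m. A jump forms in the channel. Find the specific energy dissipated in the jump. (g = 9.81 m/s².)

V₁ = q/y₁ = 1.555/0.1620 = 9.599 m/s. Fr₁ = V₁/√(g·y₁) = 9.599/√(9.81×0.1620) = 7.614.
Sequent-depth ratio: y₂/y₁ = ½[√(1 + 8Fr₁²) − 1] = ½[√464.81 − 1] = 10.28.
y₂ = 10.28 × 0.1620 = 1.665 m.
V₂ = q/y₂ = 1.555/1.665 = 0.9338 m/s. E₁ = y₁ + V₁²/2g = 4.858 m; E₂ = y₂ + V₂²/2g = 1.710 m. ΔE = E₁ − E₂ = 3.148 m.

ΔE = 3.148 m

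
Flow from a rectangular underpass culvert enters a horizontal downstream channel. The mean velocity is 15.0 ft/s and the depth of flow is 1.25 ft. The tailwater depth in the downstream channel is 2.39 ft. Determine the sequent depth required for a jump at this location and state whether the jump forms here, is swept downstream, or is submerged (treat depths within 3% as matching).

y₂ = 3.60 ft; the jump is swept downstream

Fr₁ = V₁/√(g·y₁) = 15.0/√(32.2×1.25) = 2.36.
Bélanger equation: y₂/y₁ = ½[√(1 + 8Fr₁²) − 1] = ½[√45.72 − 1] = 2.88.
y₂ = 2.88 × 1.25 = 3.60 ft.
Tailwater y_tw = 2.39 ft: y_tw < y₂, so the jump is swept downstream.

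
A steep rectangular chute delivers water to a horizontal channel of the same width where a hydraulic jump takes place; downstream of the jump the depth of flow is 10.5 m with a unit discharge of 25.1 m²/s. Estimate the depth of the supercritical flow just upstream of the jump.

y₁ = 1.06 m

V₂ = q/y₂ = 25.1/10.5 = 2.39 m/s; Fr₂ = V₂/√(g·y₂) = 0.236.
The Bélanger relation is symmetric: y₁/y₂ = ½[√(1 + 8Fr₂²) − 1] = ½[√1.444 − 1] = 0.101.
y₁ = 0.101 × 10.5 = 1.06 m.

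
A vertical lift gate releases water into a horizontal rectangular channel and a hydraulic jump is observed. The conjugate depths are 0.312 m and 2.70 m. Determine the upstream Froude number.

Fr₁ = 6.46

For a rectangular channel the momentum equation gives q² = ½·g·y₁·y₂·(y₁ + y₂) = ½×9.81×0.312×2.70×3.01 = 12.4.
q = √12.4 = 3.53 m²/s.
V₁ = q/y₁ = 11.3 m/s; Fr₁ = V₁/√(g·y₁) = 6.46.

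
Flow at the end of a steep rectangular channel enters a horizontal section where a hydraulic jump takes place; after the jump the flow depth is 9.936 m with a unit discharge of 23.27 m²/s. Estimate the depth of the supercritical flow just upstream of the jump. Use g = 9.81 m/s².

V₂ = q/y₂ = 23.27/9.936 = 2.342 m/s; Fr₂ = V₂/√(g·y₂) = 0.2372.
Since the conjugate-depth ratio holds either way, y₁/y₂ = ½[√(1 + 8Fr₂²) − 1] = ½[√1.4502 − 1] = 0.1021.
y₁ = 0.1021 × 9.936 = 1.015 m.

y₁ = 1.015 m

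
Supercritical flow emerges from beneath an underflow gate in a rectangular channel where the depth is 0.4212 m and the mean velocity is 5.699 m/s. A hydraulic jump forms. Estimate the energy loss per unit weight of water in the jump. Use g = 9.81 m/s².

Fr₁ = V₁/√(g·y₁) = 5.699/√(9.81×0.4212) = 2.804.
Sequent-depth ratio: y₂/y₁ = ½[√(1 + 8Fr₁²) − 1] = ½[√63.883 − 1] = 3.496.
y₂ = 3.496 × 0.4212 = 1.473 m.
Head loss: ΔE = (y₂ − y₁)³/(4y₁y₂) = (1.473 − 0.4212)³/(4×0.4212×1.473) = 1.162/2.481 = 0.4685 m.

ΔE = 0.4685 m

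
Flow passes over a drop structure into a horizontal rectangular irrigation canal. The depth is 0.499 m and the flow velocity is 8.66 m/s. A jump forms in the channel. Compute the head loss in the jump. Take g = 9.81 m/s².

Fr₁ = V₁/√(g·y₁) = 8.66/√(9.81×0.499) = 3.91.
From the momentum equation for a rectangular channel, y₂/y₁ = ½[√(1 + 8Fr₁²) − 1] = ½[√123.6 − 1] = 5.06.
y₂ = 5.06 × 0.499 = 2.52 m.
q = V₁·y₁ = 8.66 × 0.499 = 4.32 m²/s. V₂ = q/y₂ = 4.32/2.52 = 1.71 m/s. E₁ = y₁ + V₁²/2g = 4.32 m; E₂ = y₂ + V₂²/2g = 2.67 m. ΔE = E₁ − E₂ = 1.65 m.

ΔE = 1.65 m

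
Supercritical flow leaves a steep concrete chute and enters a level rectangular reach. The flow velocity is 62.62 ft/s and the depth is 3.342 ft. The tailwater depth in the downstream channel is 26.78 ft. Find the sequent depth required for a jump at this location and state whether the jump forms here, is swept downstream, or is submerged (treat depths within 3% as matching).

Fr₁ = V₁/√(g·y₁) = 62.62/√(32.2×3.342) = 6.036.
From the momentum equation for a rectangular channel, y₂/y₁ = ½[√(1 + 8Fr₁²) − 1] = ½[√292.51 − 1] = 8.051.
y₂ = 8.051 × 3.342 = 26.91 ft.
Tailwater y_tw = 26.78 ft: y_tw ≈ y₂, so the jump forms here.

y₂ = 26.91 ft; the jump forms here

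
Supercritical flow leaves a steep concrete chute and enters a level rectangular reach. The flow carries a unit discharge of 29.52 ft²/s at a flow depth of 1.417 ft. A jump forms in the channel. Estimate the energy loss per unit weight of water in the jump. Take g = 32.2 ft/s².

V₁ = q/y₁ = 29.52/1.417 = 20.83 ft/s. Fr₁ = V₁/√(g·y₁) = 20.83/√(32.2×1.417) = 3.084.
Conjugate-depth relation: y₂/y₁ = ½[√(1 + 8Fr₁²) − 1] = ½[√77.095 − 1] = 3.890.
y₂ = 3.890 × 1.417 = 5.512 ft.
V₂ = q/y₂ = 29.52/5.512 = 5.355 ft/s. E₁ = y₁ + V₁²/2g = 8.156 ft; E₂ = y₂ + V₂²/2g = 5.958 ft. ΔE = E₁ − E₂ = 2.198 ft.

ΔE = 2.198 ft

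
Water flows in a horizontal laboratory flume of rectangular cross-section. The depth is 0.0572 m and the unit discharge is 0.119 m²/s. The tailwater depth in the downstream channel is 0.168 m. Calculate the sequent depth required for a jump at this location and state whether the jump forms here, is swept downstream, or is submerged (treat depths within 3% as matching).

V₁ = q/y₁ = 0.119/0.0572 = 2.08 m/s. Fr₁ = V₁/√(g·y₁) = 2.08/√(9.81×0.0572) = 2.78.
Conjugate-depth relation: y₂/y₁ = ½[√(1 + 8Fr₁²) − 1] = ½[√62.71 − 1] = 3.46.
y₂ = 3.46 × 0.0572 = 0.198 m.
Tailwater y_tw = 0.168 m: y_tw < y₂, so the jump is swept downstream.

y₂ = 0.198 m; the jump is swept downstream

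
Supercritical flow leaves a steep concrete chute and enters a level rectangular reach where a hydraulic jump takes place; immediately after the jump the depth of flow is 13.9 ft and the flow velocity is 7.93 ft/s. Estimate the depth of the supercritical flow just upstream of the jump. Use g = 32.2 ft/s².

Fr₂ = V₂/√(g·y₂) = 7.93/√(32.2×13.9) = 0.375.
From the momentum equation (using Fr₂), y₁/y₂ = ½[√(1 + 8Fr₂²) − 1] = ½[√2.124 − 1] = 0.229.
y₁ = 0.229 × 13.9 = 3.18 ft.

y₁ = 3.18 ft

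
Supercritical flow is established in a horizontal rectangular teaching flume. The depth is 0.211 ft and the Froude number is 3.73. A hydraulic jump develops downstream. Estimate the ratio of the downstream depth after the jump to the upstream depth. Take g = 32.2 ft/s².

y₂/y₁ = 4.80

Fr₁ = 3.73 (given).
Sequent-depth ratio: y₂/y₁ = ½[√(1 + 8Fr₁²) − 1] = ½[√112.3 − 1] = 4.80.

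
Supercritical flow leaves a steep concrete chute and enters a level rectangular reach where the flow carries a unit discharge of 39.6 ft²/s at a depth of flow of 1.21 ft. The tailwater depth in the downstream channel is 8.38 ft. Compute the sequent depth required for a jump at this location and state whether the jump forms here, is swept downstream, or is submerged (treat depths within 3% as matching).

y₂ = 8.39 ft; the jump forms here

V₁ = q/y₁ = 39.6/1.21 = 32.7 ft/s. Fr₁ = V₁/√(g·y₁) = 32.7/√(32.2×1.21) = 5.24.
By Bélanger, y₂/y₁ = ½[√(1 + 8Fr₁²) − 1] = ½[√220.9 − 1] = 6.93.
y₂ = 6.93 × 1.21 = 8.39 ft.
Tailwater y_tw = 8.38 ft: y_tw ≈ y₂, so the jump forms here.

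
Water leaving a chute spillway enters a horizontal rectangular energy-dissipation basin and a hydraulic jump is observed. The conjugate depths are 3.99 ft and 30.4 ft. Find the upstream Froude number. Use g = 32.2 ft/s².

For a rectangular channel the momentum equation gives q² = ½·g·y₁·y₂·(y₁ + y₂) = ½×32.2×3.99×30.4×34.4 = 67159.
q = √67159 = 259 ft²/s.
V₁ = q/y₁ = 65.0 ft/s; Fr₁ = V₁/√(g·y₁) = 5.73.

Fr₁ = 5.73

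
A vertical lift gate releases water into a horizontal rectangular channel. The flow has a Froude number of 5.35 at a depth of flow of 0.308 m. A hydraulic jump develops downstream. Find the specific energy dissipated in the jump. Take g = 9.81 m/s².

ΔE = 2.45 m

Fr₁ = 5.35 (given).
From the momentum equation for a rectangular channel, y₂/y₁ = ½[√(1 + 8Fr₁²) − 1] = ½[√230.0 − 1] = 7.08.
y₂ = 7.08 × 0.308 = 2.18 m.
V₁ = Fr₁·√(g·y₁) = 5.35×√(9.81×0.308) = 9.30 m/s; q = V₁·y₁ = 2.86 m²/s. V₂ = q/y₂ = 2.86/2.18 = 1.31 m/s. E₁ = y₁ + V₁²/2g = 4.72 m; E₂ = y₂ + V₂²/2g = 2.27 m. ΔE = E₁ − E₂ = 2.45 m.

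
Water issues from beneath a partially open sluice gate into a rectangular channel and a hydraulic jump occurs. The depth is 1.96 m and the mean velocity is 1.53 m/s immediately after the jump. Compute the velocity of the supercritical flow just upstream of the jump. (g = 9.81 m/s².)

V₁ = 7.56 m/s

Fr₂ = V₂/√(g·y₂) = 1.53/√(9.81×1.96) = 0.349.
The Bélanger relation is symmetric: y₁/y₂ = ½[√(1 + 8Fr₂²) − 1] = ½[√1.974 − 1] = 0.202.
y₁ = 0.202 × 1.96 = 0.397 m.
V₁ = q/y₁ = 3.00/0.397 = 7.56 m/s.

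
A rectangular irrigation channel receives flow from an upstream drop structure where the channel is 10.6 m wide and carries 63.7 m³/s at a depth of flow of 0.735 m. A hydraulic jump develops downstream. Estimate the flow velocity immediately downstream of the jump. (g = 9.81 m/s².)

V₂ = 2.13 m/s

q = Q/b = 63.7/10.6 = 6.01 m²/s; V₁ = q/y₁ = 8.18 m/s. Fr₁ = V₁/√(g·y₁) = 3.04.
Bélanger equation: y₂/y₁ = ½[√(1 + 8Fr₁²) − 1] = ½[√75.17 − 1] = 3.84.
y₂ = 3.84 × 0.735 = 2.82 m.
V₂ = q/y₂ = 6.01/2.82 = 2.13 m/s.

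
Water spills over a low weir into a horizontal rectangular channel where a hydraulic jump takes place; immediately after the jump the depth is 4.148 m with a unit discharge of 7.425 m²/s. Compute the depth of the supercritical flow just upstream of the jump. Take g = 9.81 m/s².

V₂ = q/y₂ = 7.425/4.148 = 1.790 m/s; Fr₂ = V₂/√(g·y₂) = 0.2806.
The Bélanger relation is symmetric: y₁/y₂ = ½[√(1 + 8Fr₂²) − 1] = ½[√1.6299 − 1] = 0.1383.
y₁ = 0.1383 × 4.148 = 0.5739 m.

y₁ = 0.5739 m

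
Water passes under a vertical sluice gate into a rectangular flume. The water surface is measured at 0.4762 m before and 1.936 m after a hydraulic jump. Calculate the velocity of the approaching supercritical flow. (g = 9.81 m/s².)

For a rectangular channel the momentum equation gives q² = ½·g·y₁·y₂·(y₁ + y₂) = ½×9.81×0.4762×1.936×2.412 = 10.91.
q = √10.91 = 3.303 m²/s.
V₁ = q/y₁ = 3.303/0.4762 = 6.936 m/s.

V₁ = 6.936 m/s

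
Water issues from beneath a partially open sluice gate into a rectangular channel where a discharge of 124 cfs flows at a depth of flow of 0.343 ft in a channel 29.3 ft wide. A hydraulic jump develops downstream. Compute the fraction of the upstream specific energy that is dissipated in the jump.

q = Q/b = 124/29.3 = 4.23 ft²/s; V₁ = q/y₁ = 12.3 ft/s. Fr₁ = V₁/√(g·y₁) = 3.71.
Conjugate-depth relation: y₂/y₁ = ½[√(1 + 8Fr₁²) − 1] = ½[√111.3 − 1] = 4.77.
y₂ = 4.77 × 0.343 = 1.64 ft.
E₁ = y₁ + V₁²/2g = 2.71 ft. ΔE = (y₂ − y₁)³/(4y₁y₂) = 0.966 ft. ΔE/E₁ = 0.966/2.71 = 0.357.

ΔE/E₁ = 0.357 (35.7%)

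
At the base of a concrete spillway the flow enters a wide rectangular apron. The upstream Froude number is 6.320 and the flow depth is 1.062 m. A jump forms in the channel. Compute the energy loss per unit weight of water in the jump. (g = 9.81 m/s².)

ΔE = 13.00 m

Fr₁ = 6.320 (given).
Conjugate-depth relation: y₂/y₁ = ½[√(1 + 8Fr₁²) − 1] = ½[√320.54 − 1] = 8.452.
y₂ = 8.452 × 1.062 = 8.976 m.
Head loss: ΔE = (y₂ − y₁)³/(4y₁y₂) = (8.976 − 1.062)³/(4×1.062×8.976) = 495.6/38.13 = 13.00 m.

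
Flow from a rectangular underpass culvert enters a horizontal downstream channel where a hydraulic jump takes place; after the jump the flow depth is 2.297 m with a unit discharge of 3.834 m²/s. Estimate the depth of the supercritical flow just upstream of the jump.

y₁ = 0.4713 m

V₂ = q/y₂ = 3.834/2.297 = 1.669 m/s; Fr₂ = V₂/√(g·y₂) = 0.3516.
The Bélanger relation is symmetric: y₁/y₂ = ½[√(1 + 8Fr₂²) − 1] = ½[√1.9891 − 1] = 0.2052.
y₁ = 0.2052 × 2.297 = 0.4713 m.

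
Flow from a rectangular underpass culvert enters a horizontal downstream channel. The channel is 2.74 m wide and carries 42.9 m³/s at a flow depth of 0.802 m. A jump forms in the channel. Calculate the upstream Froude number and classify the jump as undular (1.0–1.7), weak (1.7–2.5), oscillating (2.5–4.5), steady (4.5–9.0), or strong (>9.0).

q = Q/b = 42.9/2.74 = 15.7 m²/s; V₁ = q/y₁ = 19.5 m/s. Fr₁ = V₁/√(g·y₁) = 6.96.
Fr₁ = 6.96 lies in the steady range.

Fr₁ = 6.96; steady jump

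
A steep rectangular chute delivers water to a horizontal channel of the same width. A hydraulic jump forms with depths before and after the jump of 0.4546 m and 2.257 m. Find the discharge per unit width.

For a rectangular channel the momentum equation gives q² = ½·g·y₁·y₂·(y₁ + y₂) = ½×9.81×0.4546×2.257×2.712 = 13.65.
q = √13.65 = 3.694 m²/s.

q = 3.694 m²/s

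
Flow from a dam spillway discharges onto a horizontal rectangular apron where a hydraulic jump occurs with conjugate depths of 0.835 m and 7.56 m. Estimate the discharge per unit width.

For a rectangular channel the momentum equation gives q² = ½·g·y₁·y₂·(y₁ + y₂) = ½×9.81×0.835×7.56×8.39 = 260.
q = √260 = 16.1 m²/s.

q = 16.1 m²/s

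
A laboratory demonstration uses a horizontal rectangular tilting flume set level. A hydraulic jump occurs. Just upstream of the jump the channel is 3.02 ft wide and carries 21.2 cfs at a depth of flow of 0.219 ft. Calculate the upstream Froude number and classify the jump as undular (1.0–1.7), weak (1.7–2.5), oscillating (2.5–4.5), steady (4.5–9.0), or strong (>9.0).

Fr₁ = 12.1; strong jump

q = Q/b = 21.2/3.02 = 7.02 ft²/s; V₁ = q/y₁ = 32.1 ft/s. Fr₁ = V₁/√(g·y₁) = 12.1.
Fr₁ = 12.1 lies in the strong range.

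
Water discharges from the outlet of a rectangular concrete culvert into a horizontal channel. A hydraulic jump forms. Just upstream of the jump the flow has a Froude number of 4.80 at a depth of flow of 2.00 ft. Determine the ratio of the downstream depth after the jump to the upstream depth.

Fr₁ = 4.80 (given).
Sequent-depth ratio: y₂/y₁ = ½[√(1 + 8Fr₁²) − 1] = ½[√185.3 − 1] = 6.31.

y₂/y₁ = 6.31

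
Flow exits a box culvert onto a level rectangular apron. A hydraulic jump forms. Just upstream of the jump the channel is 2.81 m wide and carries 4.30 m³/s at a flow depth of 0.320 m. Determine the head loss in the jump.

ΔE = 0.310 m

q = Q/b = 4.30/2.81 = 1.53 m²/s; V₁ = q/y₁ = 4.78 m/s. Fr₁ = V₁/√(g·y₁) = 2.70.
By Bélanger, y₂/y₁ = ½[√(1 + 8Fr₁²) − 1] = ½[√59.28 − 1] = 3.35.
y₂ = 3.35 × 0.320 = 1.07 m.
Head loss: ΔE = (y₂ − y₁)³/(4y₁y₂) = (1.07 − 0.320)³/(4×0.320×1.07) = 0.425/1.37 = 0.310 m.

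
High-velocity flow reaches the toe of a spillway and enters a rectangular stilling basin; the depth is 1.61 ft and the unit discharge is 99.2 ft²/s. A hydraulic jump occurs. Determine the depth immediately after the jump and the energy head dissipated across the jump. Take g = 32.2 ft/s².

y₂ = 18.7 ft; ΔE = 41.4 ft

V₁ = q/y₁ = 99.2/1.61 = 61.6 ft/s. Fr₁ = V₁/√(g·y₁) = 61.6/√(32.2×1.61) = 8.56.
By Bélanger, y₂/y₁ = ½[√(1 + 8Fr₁²) − 1] = ½[√586.8 − 1] = 11.6.
y₂ = 11.6 × 1.61 = 18.7 ft.
V₂ = q/y₂ = 99.2/18.7 = 5.31 ft/s. E₁ = y₁ + V₁²/2g = 60.6 ft; E₂ = y₂ + V₂²/2g = 19.1 ft. ΔE = E₁ − E₂ = 41.4 ft.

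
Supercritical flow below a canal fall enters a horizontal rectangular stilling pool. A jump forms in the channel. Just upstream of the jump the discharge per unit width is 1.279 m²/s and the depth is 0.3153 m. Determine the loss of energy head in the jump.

V₁ = q/y₁ = 1.279/0.3153 = 4.056 m/s. Fr₁ = V₁/√(g·y₁) = 4.056/√(9.81×0.3153) = 2.306.
Bélanger equation: y₂/y₁ = ½[√(1 + 8Fr₁²) − 1] = ½[√43.559 − 1] = 2.800.
y₂ = 2.800 × 0.3153 = 0.8828 m.
Head loss: ΔE = (y₂ − y₁)³/(4y₁y₂) = (0.8828 − 0.3153)³/(4×0.3153×0.8828) = 0.1828/1.113 = 0.1642 m.

ΔE = 0.1642 m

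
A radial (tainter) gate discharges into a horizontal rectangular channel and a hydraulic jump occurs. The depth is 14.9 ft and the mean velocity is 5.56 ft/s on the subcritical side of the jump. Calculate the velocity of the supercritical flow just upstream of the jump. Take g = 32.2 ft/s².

Fr₂ = V₂/√(g·y₂) = 5.56/√(32.2×14.9) = 0.254.
Since the conjugate-depth ratio holds either way, y₁/y₂ = ½[√(1 + 8Fr₂²) − 1] = ½[√1.515 − 1] = 0.116.
y₁ = 0.116 × 14.9 = 1.72 ft.
V₁ = q/y₁ = 82.8/1.72 = 48.1 ft/s.

V₁ = 48.1 ft/s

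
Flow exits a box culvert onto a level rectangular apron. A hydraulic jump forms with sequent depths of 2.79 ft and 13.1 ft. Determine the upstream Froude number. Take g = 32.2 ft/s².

Fr₁ = 3.66

For a rectangular channel the momentum equation gives q² = ½·g·y₁·y₂·(y₁ + y₂) = ½×32.2×2.79×13.1×15.9 = 9350.
q = √9350 = 96.7 ft²/s.
V₁ = q/y₁ = 34.7 ft/s; Fr₁ = V₁/√(g·y₁) = 3.66.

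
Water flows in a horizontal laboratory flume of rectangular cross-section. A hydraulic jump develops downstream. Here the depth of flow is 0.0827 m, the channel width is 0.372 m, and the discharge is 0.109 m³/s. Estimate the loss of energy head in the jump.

q = Q/b = 0.109/0.372 = 0.293 m²/s; V₁ = q/y₁ = 3.54 m/s. Fr₁ = V₁/√(g·y₁) = 3.93.
Conjugate-depth relation: y₂/y₁ = ½[√(1 + 8Fr₁²) − 1] = ½[√124.8 − 1] = 5.09.
y₂ = 5.09 × 0.0827 = 0.421 m.
Head loss: ΔE = (y₂ − y₁)³/(4y₁y₂) = (0.421 − 0.0827)³/(4×0.0827×0.421) = 0.0386/0.139 = 0.277 m.

ΔE = 0.277 m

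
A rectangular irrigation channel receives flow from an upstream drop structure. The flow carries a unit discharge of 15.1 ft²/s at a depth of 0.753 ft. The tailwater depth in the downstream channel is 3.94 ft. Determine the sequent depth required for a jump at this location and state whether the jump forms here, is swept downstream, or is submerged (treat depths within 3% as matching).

y₂ = 3.98 ft; the jump forms here

V₁ = q/y₁ = 15.1/0.753 = 20.1 ft/s. Fr₁ = V₁/√(g·y₁) = 20.1/√(32.2×0.753) = 4.07.
By Bélanger, y₂/y₁ = ½[√(1 + 8Fr₁²) − 1] = ½[√133.7 − 1] = 5.28.
y₂ = 5.28 × 0.753 = 3.98 ft.
Tailwater y_tw = 3.94 ft: y_tw ≈ y₂, so the jump forms here.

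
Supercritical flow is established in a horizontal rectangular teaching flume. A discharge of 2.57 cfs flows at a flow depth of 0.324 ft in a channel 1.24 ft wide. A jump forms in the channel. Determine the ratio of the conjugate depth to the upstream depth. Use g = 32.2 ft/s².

q = Q/b = 2.57/1.24 = 2.07 ft²/s; V₁ = q/y₁ = 6.40 ft/s. Fr₁ = V₁/√(g·y₁) = 1.98.
From the momentum equation for a rectangular channel, y₂/y₁ = ½[√(1 + 8Fr₁²) − 1] = ½[√32.38 − 1] = 2.35.

y₂/y₁ = 2.35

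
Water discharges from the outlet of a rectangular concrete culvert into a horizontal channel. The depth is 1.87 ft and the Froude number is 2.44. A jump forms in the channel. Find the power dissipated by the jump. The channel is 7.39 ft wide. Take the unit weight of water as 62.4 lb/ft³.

Fr₁ = 2.44 (given).
Sequent-depth ratio: y₂/y₁ = ½[√(1 + 8Fr₁²) − 1] = ½[√48.63 − 1] = 2.99.
y₂ = 2.99 × 1.87 = 5.59 ft.
Head loss: ΔE = (y₂ − y₁)³/(4y₁y₂) = (5.59 − 1.87)³/(4×1.87×5.59) = 51.3/41.8 = 1.23 ft.
V₁ = Fr₁·√(g·y₁) = 2.44×√(32.2×1.87) = 18.9 ft/s; q = V₁·y₁ = 35.4 ft²/s. Q = q·b = 35.4 × 7.39 = 262 cfs. P = γ·Q·ΔE/550 = 62.4 × 262 × 1.23 / 550 = 36.4 hp.

P = 36.4 hp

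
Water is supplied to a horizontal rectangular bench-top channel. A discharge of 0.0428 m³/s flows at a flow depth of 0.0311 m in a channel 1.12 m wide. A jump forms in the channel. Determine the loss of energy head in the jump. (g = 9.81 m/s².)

ΔE = 0.0139 m

q = Q/b = 0.0428/1.12 = 0.0382 m²/s; V₁ = q/y₁ = 1.23 m/s. Fr₁ = V₁/√(g·y₁) = 2.22.
Conjugate-depth relation: y₂/y₁ = ½[√(1 + 8Fr₁²) − 1] = ½[√40.59 − 1] = 2.69.
y₂ = 2.69 × 0.0311 = 0.0835 m.
V₂ = q/y₂ = 0.0382/0.0835 = 0.458 m/s. E₁ = y₁ + V₁²/2g = 0.108 m; E₂ = y₂ + V₂²/2g = 0.0942 m. ΔE = E₁ − E₂ = 0.0139 m.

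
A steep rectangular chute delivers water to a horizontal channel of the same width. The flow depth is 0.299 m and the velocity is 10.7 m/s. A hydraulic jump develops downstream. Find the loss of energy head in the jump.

ΔE = 3.55 m

Fr₁ = V₁/√(g·y₁) = 10.7/√(9.81×0.299) = 6.25.
Sequent-depth ratio: y₂/y₁ = ½[√(1 + 8Fr₁²) − 1] = ½[√313.3 − 1] = 8.35.
y₂ = 8.35 × 0.299 = 2.50 m.
q = V₁·y₁ = 10.7 × 0.299 = 3.20 m²/s. V₂ = q/y₂ = 3.20/2.50 = 1.28 m/s. E₁ = y₁ + V₁²/2g = 6.13 m; E₂ = y₂ + V₂²/2g = 2.58 m. ΔE = E₁ − E₂ = 3.55 m.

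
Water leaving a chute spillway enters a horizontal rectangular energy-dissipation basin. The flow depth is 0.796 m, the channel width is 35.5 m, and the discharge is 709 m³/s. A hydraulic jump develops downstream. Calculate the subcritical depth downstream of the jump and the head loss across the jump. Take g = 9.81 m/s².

y₂ = 9.72 m; ΔE = 22.9 m

q = Q/b = 709/35.5 = 20.0 m²/s; V₁ = q/y₁ = 25.1 m/s. Fr₁ = V₁/√(g·y₁) = 8.98.
Conjugate-depth relation: y₂/y₁ = ½[√(1 + 8Fr₁²) − 1] = ½[√645.9 − 1] = 12.2.
y₂ = 12.2 × 0.796 = 9.72 m.
V₂ = q/y₂ = 20.0/9.72 = 2.06 m/s. E₁ = y₁ + V₁²/2g = 32.9 m; E₂ = y₂ + V₂²/2g = 9.93 m. ΔE = E₁ − E₂ = 22.9 m.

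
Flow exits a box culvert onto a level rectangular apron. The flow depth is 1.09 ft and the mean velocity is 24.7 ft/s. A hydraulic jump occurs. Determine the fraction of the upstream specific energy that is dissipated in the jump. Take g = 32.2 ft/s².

Fr₁ = V₁/√(g·y₁) = 24.7/√(32.2×1.09) = 4.17.
By Bélanger, y₂/y₁ = ½[√(1 + 8Fr₁²) − 1] = ½[√140.1 − 1] = 5.42.
y₂ = 5.42 × 1.09 = 5.90 ft.
E₁ = y₁ + V₁²/2g = 10.6 ft. ΔE = (y₂ − y₁)³/(4y₁y₂) = 4.34 ft. ΔE/E₁ = 4.34/10.6 = 0.410.

ΔE/E₁ = 0.410 (41.0%)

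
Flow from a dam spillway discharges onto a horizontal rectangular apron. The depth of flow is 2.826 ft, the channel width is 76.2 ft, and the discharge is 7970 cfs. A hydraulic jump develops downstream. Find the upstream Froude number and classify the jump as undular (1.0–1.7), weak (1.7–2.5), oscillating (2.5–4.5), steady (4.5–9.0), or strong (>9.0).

q = Q/b = 7970/76.2 = 104.6 ft²/s; V₁ = q/y₁ = 37.01 ft/s. Fr₁ = V₁/√(g·y₁) = 3.880.
Fr₁ = 3.880 lies in the oscillating range.

Fr₁ = 3.880; oscillating jump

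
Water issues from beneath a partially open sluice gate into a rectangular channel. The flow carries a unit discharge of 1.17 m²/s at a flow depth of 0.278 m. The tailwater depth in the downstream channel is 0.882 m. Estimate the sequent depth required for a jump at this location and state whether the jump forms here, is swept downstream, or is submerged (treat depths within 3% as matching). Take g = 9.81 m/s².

y₂ = 0.873 m; the jump forms here

V₁ = q/y₁ = 1.17/0.278 = 4.21 m/s. Fr₁ = V₁/√(g·y₁) = 4.21/√(9.81×0.278) = 2.55.
By Bélanger, y₂/y₁ = ½[√(1 + 8Fr₁²) − 1] = ½[√52.96 − 1] = 3.14.
y₂ = 3.14 × 0.278 = 0.873 m.
Tailwater y_tw = 0.882 m: y_tw ≈ y₂, so the jump forms here.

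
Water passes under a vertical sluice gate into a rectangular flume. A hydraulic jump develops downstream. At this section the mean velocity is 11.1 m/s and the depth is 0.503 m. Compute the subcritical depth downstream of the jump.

y₂ = 3.31 m

Fr₁ = V₁/√(g·y₁) = 11.1/√(9.81×0.503) = 5.00.
From the momentum equation for a rectangular channel, y₂/y₁ = ½[√(1 + 8Fr₁²) − 1] = ½[√200.8 − 1] = 6.58.
y₂ = 6.58 × 0.503 = 3.31 m.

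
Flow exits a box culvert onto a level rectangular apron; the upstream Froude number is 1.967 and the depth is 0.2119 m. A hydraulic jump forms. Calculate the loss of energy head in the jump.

Fr₁ = 1.967 (given).
From the momentum equation for a rectangular channel, y₂/y₁ = ½[√(1 + 8Fr₁²) − 1] = ½[√31.953 − 1] = 2.326.
y₂ = 2.326 × 0.2119 = 0.4930 m.
V₁ = Fr₁·√(g·y₁) = 1.967×√(9.81×0.2119) = 2.836 m/s; q = V₁·y₁ = 0.6009 m²/s. V₂ = q/y₂ = 0.6009/0.4930 = 1.219 m/s. E₁ = y₁ + V₁²/2g = 0.6218 m; E₂ = y₂ + V₂²/2g = 0.5687 m. ΔE = E₁ − E₂ = 0.05313 m.

ΔE = 0.05313 m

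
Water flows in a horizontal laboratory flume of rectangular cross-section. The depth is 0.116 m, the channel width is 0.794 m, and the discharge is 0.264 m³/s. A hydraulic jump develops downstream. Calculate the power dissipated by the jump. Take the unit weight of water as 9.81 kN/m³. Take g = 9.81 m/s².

q = Q/b = 0.264/0.794 = 0.332 m²/s; V₁ = q/y₁ = 2.87 m/s. Fr₁ = V₁/√(g·y₁) = 2.69.
Bélanger equation: y₂/y₁ = ½[√(1 + 8Fr₁²) − 1] = ½[√58.76 − 1] = 3.33.
y₂ = 3.33 × 0.116 = 0.387 m.
Head loss: ΔE = (y₂ − y₁)³/(4y₁y₂) = (0.387 − 0.116)³/(4×0.116×0.387) = 0.0198/0.179 = 0.110 m.
P = γ·Q·ΔE = 9.81 × 0.264 × 0.110 = 0.286 kW.

P = 0.286 kW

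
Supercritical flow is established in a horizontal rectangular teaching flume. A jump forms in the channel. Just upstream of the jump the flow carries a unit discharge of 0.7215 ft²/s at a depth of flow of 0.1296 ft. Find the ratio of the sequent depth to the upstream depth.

y₂/y₁ = 3.386

V₁ = q/y₁ = 0.7215/0.1296 = 5.567 ft/s. Fr₁ = V₁/√(g·y₁) = 5.567/√(32.2×0.1296) = 2.725.
Bélanger equation: y₂/y₁ = ½[√(1 + 8Fr₁²) − 1] = ½[√60.414 − 1] = 3.386.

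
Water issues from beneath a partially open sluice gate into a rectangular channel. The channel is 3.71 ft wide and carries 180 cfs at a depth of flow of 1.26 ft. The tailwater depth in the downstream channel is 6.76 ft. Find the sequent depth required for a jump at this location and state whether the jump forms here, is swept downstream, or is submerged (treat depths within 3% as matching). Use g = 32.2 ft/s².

q = Q/b = 180/3.71 = 48.5 ft²/s; V₁ = q/y₁ = 38.5 ft/s. Fr₁ = V₁/√(g·y₁) = 6.05.
Sequent-depth ratio: y₂/y₁ = ½[√(1 + 8Fr₁²) − 1] = ½[√293.4 − 1] = 8.06.
y₂ = 8.06 × 1.26 = 10.2 ft.
Tailwater y_tw = 6.76 ft: y_tw < y₂, so the jump is swept downstream.

y₂ = 10.2 ft; the jump is swept downstream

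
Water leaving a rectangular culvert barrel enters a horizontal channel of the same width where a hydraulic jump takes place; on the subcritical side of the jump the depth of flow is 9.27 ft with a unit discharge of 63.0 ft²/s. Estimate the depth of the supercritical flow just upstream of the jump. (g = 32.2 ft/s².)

y₁ = 2.30 ft

V₂ = q/y₂ = 63.0/9.27 = 6.80 ft/s; Fr₂ = V₂/√(g·y₂) = 0.393.
Since the conjugate-depth ratio holds either way, y₁/y₂ = ½[√(1 + 8Fr₂²) − 1] = ½[√2.238 − 1] = 0.248.
y₁ = 0.248 × 9.27 = 2.30 ft.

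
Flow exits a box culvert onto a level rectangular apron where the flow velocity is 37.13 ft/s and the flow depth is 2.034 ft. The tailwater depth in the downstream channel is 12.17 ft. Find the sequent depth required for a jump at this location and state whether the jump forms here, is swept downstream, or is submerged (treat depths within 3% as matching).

Fr₁ = V₁/√(g·y₁) = 37.13/√(32.2×2.034) = 4.588.
Sequent-depth ratio: y₂/y₁ = ½[√(1 + 8Fr₁²) − 1] = ½[√169.40 − 1] = 6.008.
y₂ = 6.008 × 2.034 = 12.22 ft.
Tailwater y_tw = 12.17 ft: y_tw ≈ y₂, so the jump forms here.

y₂ = 12.22 ft; the jump forms here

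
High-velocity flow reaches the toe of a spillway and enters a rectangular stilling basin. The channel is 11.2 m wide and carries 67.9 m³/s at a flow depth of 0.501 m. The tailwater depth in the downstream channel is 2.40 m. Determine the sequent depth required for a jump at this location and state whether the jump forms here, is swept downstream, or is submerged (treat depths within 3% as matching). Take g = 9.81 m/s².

y₂ = 3.62 m; the jump is swept downstream

q = Q/b = 67.9/11.2 = 6.06 m²/s; V₁ = q/y₁ = 12.1 m/s. Fr₁ = V₁/√(g·y₁) = 5.46.
By Bélanger, y₂/y₁ = ½[√(1 + 8Fr₁²) − 1] = ½[√239.3 − 1] = 7.24.
y₂ = 7.24 × 0.501 = 3.62 m.
Tailwater y_tw = 2.40 m: y_tw < y₂, so the jump is swept downstream.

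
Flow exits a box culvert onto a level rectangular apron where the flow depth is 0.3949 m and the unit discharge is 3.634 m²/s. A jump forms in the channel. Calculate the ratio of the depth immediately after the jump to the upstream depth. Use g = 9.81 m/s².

V₁ = q/y₁ = 3.634/0.3949 = 9.202 m/s. Fr₁ = V₁/√(g·y₁) = 9.202/√(9.81×0.3949) = 4.675.
Conjugate-depth relation: y₂/y₁ = ½[√(1 + 8Fr₁²) − 1] = ½[√175.88 − 1] = 6.131.

y₂/y₁ = 6.131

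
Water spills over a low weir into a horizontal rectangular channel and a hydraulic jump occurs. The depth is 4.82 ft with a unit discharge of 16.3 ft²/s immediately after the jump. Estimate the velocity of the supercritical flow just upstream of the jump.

V₂ = q/y₂ = 16.3/4.82 = 3.38 ft/s; Fr₂ = V₂/√(g·y₂) = 0.271.
Applying the sequent-depth relation in reverse, y₁/y₂ = ½[√(1 + 8Fr₂²) − 1] = ½[√1.589 − 1] = 0.130.
y₁ = 0.130 × 4.82 = 0.628 ft.
V₁ = q/y₁ = 16.3/0.628 = 25.9 ft/s.

V₁ = 25.9 ft/s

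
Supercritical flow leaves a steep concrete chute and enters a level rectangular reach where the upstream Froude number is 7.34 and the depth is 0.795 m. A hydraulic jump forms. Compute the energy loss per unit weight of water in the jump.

ΔE = 14.1 m

Fr₁ = 7.34 (given).
Conjugate-depth relation: y₂/y₁ = ½[√(1 + 8Fr₁²) − 1] = ½[√432.0 − 1] = 9.89.
y₂ = 9.89 × 0.795 = 7.86 m.
V₁ = Fr₁·√(g·y₁) = 7.34×√(9.81×0.795) = 20.5 m/s; q = V₁·y₁ = 16.3 m²/s. V₂ = q/y₂ = 16.3/7.86 = 2.07 m/s. E₁ = y₁ + V₁²/2g = 22.2 m; E₂ = y₂ + V₂²/2g = 8.08 m. ΔE = E₁ − E₂ = 14.1 m.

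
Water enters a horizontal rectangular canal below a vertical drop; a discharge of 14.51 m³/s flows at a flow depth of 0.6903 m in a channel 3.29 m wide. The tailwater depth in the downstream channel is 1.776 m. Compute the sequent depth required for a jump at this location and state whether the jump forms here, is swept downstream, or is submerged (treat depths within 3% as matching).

q = Q/b = 14.51/3.29 = 4.410 m²/s; V₁ = q/y₁ = 6.389 m/s. Fr₁ = V₁/√(g·y₁) = 2.455.
By Bélanger, y₂/y₁ = ½[√(1 + 8Fr₁²) − 1] = ½[√49.223 − 1] = 3.008.
y₂ = 3.008 × 0.6903 = 2.076 m.
Tailwater y_tw = 1.776 m: y_tw < y₂, so the jump is swept downstream.

y₂ = 2.076 m; the jump is swept downstream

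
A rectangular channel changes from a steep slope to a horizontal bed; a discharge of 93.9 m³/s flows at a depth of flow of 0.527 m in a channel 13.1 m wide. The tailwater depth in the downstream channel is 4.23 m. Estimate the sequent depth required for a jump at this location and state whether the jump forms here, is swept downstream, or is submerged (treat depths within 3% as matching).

q = Q/b = 93.9/13.1 = 7.17 m²/s; V₁ = q/y₁ = 13.6 m/s. Fr₁ = V₁/√(g·y₁) = 5.98.
By Bélanger, y₂/y₁ = ½[√(1 + 8Fr₁²) − 1] = ½[√287.3 − 1] = 7.97.
y₂ = 7.97 × 0.527 = 4.20 m.
Tailwater y_tw = 4.23 m: y_tw ≈ y₂, so the jump forms here.

y₂ = 4.20 m; the jump forms here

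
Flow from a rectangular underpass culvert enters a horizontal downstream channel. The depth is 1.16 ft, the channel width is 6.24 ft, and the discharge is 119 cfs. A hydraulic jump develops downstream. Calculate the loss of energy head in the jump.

q = Q/b = 119/6.24 = 19.1 ft²/s; V₁ = q/y₁ = 16.4 ft/s. Fr₁ = V₁/√(g·y₁) = 2.69.
From the momentum equation for a rectangular channel, y₂/y₁ = ½[√(1 + 8Fr₁²) − 1] = ½[√58.89 − 1] = 3.34.
y₂ = 3.34 × 1.16 = 3.87 ft.
Head loss: ΔE = (y₂ − y₁)³/(4y₁y₂) = (3.87 − 1.16)³/(4×1.16×3.87) = 19.9/18.0 = 1.11 ft.

ΔE = 1.11 ft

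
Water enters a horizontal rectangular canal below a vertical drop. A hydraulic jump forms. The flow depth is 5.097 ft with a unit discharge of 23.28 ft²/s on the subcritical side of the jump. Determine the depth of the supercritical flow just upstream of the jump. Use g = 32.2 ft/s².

V₂ = q/y₂ = 23.28/5.097 = 4.567 ft/s; Fr₂ = V₂/√(g·y₂) = 0.3565.
From the momentum equation (using Fr₂), y₁/y₂ = ½[√(1 + 8Fr₂²) − 1] = ½[√2.0168 − 1] = 0.2101.
y₁ = 0.2101 × 5.097 = 1.071 ft.

y₁ = 1.071 ft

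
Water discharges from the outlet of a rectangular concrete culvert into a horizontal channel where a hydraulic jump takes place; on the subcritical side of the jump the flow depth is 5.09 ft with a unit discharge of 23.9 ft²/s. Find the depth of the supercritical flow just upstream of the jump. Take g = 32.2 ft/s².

y₁ = 1.12 ft

V₂ = q/y₂ = 23.9/5.09 = 4.70 ft/s; Fr₂ = V₂/√(g·y₂) = 0.367.
Applying the sequent-depth relation in reverse, y₁/y₂ = ½[√(1 + 8Fr₂²) − 1] = ½[√2.076 − 1] = 0.220.
y₁ = 0.220 × 5.09 = 1.12 ft.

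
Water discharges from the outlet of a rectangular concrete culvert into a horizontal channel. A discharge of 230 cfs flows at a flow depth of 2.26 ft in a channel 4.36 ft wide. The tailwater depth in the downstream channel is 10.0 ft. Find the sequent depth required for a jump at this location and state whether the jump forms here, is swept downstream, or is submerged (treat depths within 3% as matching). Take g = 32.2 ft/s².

y₂ = 7.69 ft; the jump is submerged

q = Q/b = 230/4.36 = 52.8 ft²/s; V₁ = q/y₁ = 23.3 ft/s. Fr₁ = V₁/√(g·y₁) = 2.74.
By Bélanger, y₂/y₁ = ½[√(1 + 8Fr₁²) − 1] = ½[√60.90 − 1] = 3.40.
y₂ = 3.40 × 2.26 = 7.69 ft.
Tailwater y_tw = 10.0 ft: y_tw > y₂, so the jump is submerged.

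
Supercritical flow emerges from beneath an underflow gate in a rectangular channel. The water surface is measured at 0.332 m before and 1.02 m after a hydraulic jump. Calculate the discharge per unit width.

For a rectangular channel the momentum equation gives q² = ½·g·y₁·y₂·(y₁ + y₂) = ½×9.81×0.332×1.02×1.35 = 2.25.
q = √2.25 = 1.50 m²/s.

q = 1.50 m²/s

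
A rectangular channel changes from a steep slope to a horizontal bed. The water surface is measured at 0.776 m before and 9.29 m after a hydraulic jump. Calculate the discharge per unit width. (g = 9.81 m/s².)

For a rectangular channel the momentum equation gives q² = ½·g·y₁·y₂·(y₁ + y₂) = ½×9.81×0.776×9.29×10.1 = 356.
q = √356 = 18.9 m²/s.

q = 18.9 m²/s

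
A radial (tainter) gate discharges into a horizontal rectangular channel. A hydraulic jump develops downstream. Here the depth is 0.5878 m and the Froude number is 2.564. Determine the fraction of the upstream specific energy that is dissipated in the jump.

Fr₁ = 2.564 (given).
By Bélanger, y₂/y₁ = ½[√(1 + 8Fr₁²) − 1] = ½[√53.593 − 1] = 3.160.
y₂ = 3.160 × 0.5878 = 1.858 m.
E₁ = y₁(1 + Fr₁²/2) = 0.5878×(1 + 2.564²/2) = 2.520 m. ΔE = (y₂ − y₁)³/(4y₁y₂) = 0.4688 m. ΔE/E₁ = 0.4688/2.520 = 0.186.

ΔE/E₁ = 0.186 (18.6%)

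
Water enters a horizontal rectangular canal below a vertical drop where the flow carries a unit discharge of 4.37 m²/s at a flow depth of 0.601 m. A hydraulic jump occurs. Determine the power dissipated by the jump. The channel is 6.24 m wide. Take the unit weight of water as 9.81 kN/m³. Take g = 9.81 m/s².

P = 226 kW

V₁ = q/y₁ = 4.37/0.601 = 7.27 m/s. Fr₁ = V₁/√(g·y₁) = 7.27/√(9.81×0.601) = 2.99.
By Bélanger, y₂/y₁ = ½[√(1 + 8Fr₁²) − 1] = ½[√72.74 − 1] = 3.76.
y₂ = 3.76 × 0.601 = 2.26 m.
Head loss: ΔE = (y₂ − y₁)³/(4y₁y₂) = (2.26 − 0.601)³/(4×0.601×2.26) = 4.59/5.44 = 0.843 m.
Q = q·b = 4.37 × 6.24 = 27.3 m³/s. P = γ·Q·ΔE = 9.81 × 27.3 × 0.843 = 226 kW.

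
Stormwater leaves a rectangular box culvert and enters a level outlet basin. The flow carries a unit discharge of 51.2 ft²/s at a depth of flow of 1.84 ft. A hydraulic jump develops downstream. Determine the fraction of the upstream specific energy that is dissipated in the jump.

V₁ = q/y₁ = 51.2/1.84 = 27.8 ft/s. Fr₁ = V₁/√(g·y₁) = 27.8/√(32.2×1.84) = 3.62.
From the momentum equation for a rectangular channel, y₂/y₁ = ½[√(1 + 8Fr₁²) − 1] = ½[√105.5 − 1] = 4.64.
y₂ = 4.64 × 1.84 = 8.53 ft.
E₁ = y₁ + V₁²/2g = 13.9 ft. ΔE = (y₂ − y₁)³/(4y₁y₂) = 4.77 ft. ΔE/E₁ = 4.77/13.9 = 0.344.

ΔE/E₁ = 0.344 (34.4%)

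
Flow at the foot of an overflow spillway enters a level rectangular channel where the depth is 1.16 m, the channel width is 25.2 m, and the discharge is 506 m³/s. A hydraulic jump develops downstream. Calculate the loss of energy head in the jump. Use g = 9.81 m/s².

q = Q/b = 506/25.2 = 20.1 m²/s; V₁ = q/y₁ = 17.3 m/s. Fr₁ = V₁/√(g·y₁) = 5.13.
From the momentum equation for a rectangular channel, y₂/y₁ = ½[√(1 + 8Fr₁²) − 1] = ½[√211.6 − 1] = 6.77.
y₂ = 6.77 × 1.16 = 7.86 m.
Head loss: ΔE = (y₂ − y₁)³/(4y₁y₂) = (7.86 − 1.16)³/(4×1.16×7.86) = 300/36.5 = 8.24 m.

ΔE = 8.24 m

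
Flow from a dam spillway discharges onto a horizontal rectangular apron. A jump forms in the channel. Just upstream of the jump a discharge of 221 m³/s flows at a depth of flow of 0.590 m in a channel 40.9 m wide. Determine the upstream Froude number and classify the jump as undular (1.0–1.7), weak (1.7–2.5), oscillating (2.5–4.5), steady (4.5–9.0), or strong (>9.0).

Fr₁ = 3.81; oscillating jump

q = Q/b = 221/40.9 = 5.40 m²/s; V₁ = q/y₁ = 9.16 m/s. Fr₁ = V₁/√(g·y₁) = 3.81.
Fr₁ = 3.81 lies in the oscillating range.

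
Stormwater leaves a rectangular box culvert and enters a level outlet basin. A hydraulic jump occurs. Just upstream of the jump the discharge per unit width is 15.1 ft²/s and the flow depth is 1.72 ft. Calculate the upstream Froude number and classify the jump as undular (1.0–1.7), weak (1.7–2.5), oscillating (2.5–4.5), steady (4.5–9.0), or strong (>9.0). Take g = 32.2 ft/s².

Fr₁ = 1.18; undular jump

V₁ = q/y₁ = 15.1/1.72 = 8.78 ft/s. Fr₁ = V₁/√(g·y₁) = 8.78/√(32.2×1.72) = 1.18.
Fr₁ = 1.18 lies in the undular range.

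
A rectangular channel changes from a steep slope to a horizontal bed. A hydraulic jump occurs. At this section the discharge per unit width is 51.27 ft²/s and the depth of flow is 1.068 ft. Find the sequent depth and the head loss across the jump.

V₁ = q/y₁ = 51.27/1.068 = 48.01 ft/s. Fr₁ = V₁/√(g·y₁) = 48.01/√(32.2×1.068) = 8.186.
By Bélanger, y₂/y₁ = ½[√(1 + 8Fr₁²) − 1] = ½[√537.10 − 1] = 11.09.
y₂ = 11.09 × 1.068 = 11.84 ft.
Head loss: ΔE = (y₂ − y₁)³/(4y₁y₂) = (11.84 − 1.068)³/(4×1.068×11.84) = 1251/50.59 = 24.72 ft.

y₂ = 11.84 ft; ΔE = 24.72 ft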